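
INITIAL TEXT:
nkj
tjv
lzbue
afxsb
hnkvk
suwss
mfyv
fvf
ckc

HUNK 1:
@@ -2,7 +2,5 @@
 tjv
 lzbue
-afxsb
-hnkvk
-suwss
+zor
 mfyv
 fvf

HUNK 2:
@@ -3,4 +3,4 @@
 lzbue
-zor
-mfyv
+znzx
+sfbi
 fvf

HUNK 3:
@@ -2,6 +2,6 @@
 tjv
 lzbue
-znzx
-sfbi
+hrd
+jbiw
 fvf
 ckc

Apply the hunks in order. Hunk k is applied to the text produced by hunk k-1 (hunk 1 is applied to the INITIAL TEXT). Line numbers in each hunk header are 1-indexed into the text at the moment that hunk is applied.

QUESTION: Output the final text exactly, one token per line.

Answer: nkj
tjv
lzbue
hrd
jbiw
fvf
ckc

Derivation:
Hunk 1: at line 2 remove [afxsb,hnkvk,suwss] add [zor] -> 7 lines: nkj tjv lzbue zor mfyv fvf ckc
Hunk 2: at line 3 remove [zor,mfyv] add [znzx,sfbi] -> 7 lines: nkj tjv lzbue znzx sfbi fvf ckc
Hunk 3: at line 2 remove [znzx,sfbi] add [hrd,jbiw] -> 7 lines: nkj tjv lzbue hrd jbiw fvf ckc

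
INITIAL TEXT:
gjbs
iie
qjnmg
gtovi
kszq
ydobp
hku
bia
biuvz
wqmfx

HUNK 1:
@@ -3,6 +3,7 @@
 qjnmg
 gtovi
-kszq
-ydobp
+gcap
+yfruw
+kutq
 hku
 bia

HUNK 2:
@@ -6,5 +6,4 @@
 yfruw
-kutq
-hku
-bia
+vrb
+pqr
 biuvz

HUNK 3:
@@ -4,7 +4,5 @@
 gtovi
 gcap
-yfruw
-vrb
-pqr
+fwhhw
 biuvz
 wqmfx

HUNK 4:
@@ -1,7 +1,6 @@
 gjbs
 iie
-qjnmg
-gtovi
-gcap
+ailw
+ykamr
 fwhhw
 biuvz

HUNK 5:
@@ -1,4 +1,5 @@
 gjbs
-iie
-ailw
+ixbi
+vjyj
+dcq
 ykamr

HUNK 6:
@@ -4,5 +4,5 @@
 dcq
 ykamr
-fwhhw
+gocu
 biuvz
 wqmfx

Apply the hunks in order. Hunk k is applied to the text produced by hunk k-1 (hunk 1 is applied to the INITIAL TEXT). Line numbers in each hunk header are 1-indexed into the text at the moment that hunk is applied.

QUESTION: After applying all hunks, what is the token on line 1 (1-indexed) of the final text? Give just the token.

Answer: gjbs

Derivation:
Hunk 1: at line 3 remove [kszq,ydobp] add [gcap,yfruw,kutq] -> 11 lines: gjbs iie qjnmg gtovi gcap yfruw kutq hku bia biuvz wqmfx
Hunk 2: at line 6 remove [kutq,hku,bia] add [vrb,pqr] -> 10 lines: gjbs iie qjnmg gtovi gcap yfruw vrb pqr biuvz wqmfx
Hunk 3: at line 4 remove [yfruw,vrb,pqr] add [fwhhw] -> 8 lines: gjbs iie qjnmg gtovi gcap fwhhw biuvz wqmfx
Hunk 4: at line 1 remove [qjnmg,gtovi,gcap] add [ailw,ykamr] -> 7 lines: gjbs iie ailw ykamr fwhhw biuvz wqmfx
Hunk 5: at line 1 remove [iie,ailw] add [ixbi,vjyj,dcq] -> 8 lines: gjbs ixbi vjyj dcq ykamr fwhhw biuvz wqmfx
Hunk 6: at line 4 remove [fwhhw] add [gocu] -> 8 lines: gjbs ixbi vjyj dcq ykamr gocu biuvz wqmfx
Final line 1: gjbs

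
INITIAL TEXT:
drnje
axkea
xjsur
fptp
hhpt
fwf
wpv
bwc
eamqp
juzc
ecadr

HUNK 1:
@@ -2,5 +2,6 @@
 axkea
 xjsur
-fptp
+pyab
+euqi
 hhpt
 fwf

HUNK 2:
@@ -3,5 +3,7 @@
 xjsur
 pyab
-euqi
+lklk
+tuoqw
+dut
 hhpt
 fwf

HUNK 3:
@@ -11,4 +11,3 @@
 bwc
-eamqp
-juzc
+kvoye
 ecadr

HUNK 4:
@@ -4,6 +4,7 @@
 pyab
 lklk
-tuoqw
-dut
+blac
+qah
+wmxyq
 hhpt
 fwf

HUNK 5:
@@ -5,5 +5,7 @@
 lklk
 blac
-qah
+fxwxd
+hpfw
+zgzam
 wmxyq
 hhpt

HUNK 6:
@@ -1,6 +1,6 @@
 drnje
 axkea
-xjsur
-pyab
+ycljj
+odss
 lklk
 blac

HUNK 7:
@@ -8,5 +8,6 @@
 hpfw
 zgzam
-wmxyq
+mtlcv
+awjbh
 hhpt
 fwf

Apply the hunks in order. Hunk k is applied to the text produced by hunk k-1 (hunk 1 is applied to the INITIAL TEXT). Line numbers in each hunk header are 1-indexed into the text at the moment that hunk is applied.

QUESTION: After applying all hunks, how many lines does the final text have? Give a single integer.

Hunk 1: at line 2 remove [fptp] add [pyab,euqi] -> 12 lines: drnje axkea xjsur pyab euqi hhpt fwf wpv bwc eamqp juzc ecadr
Hunk 2: at line 3 remove [euqi] add [lklk,tuoqw,dut] -> 14 lines: drnje axkea xjsur pyab lklk tuoqw dut hhpt fwf wpv bwc eamqp juzc ecadr
Hunk 3: at line 11 remove [eamqp,juzc] add [kvoye] -> 13 lines: drnje axkea xjsur pyab lklk tuoqw dut hhpt fwf wpv bwc kvoye ecadr
Hunk 4: at line 4 remove [tuoqw,dut] add [blac,qah,wmxyq] -> 14 lines: drnje axkea xjsur pyab lklk blac qah wmxyq hhpt fwf wpv bwc kvoye ecadr
Hunk 5: at line 5 remove [qah] add [fxwxd,hpfw,zgzam] -> 16 lines: drnje axkea xjsur pyab lklk blac fxwxd hpfw zgzam wmxyq hhpt fwf wpv bwc kvoye ecadr
Hunk 6: at line 1 remove [xjsur,pyab] add [ycljj,odss] -> 16 lines: drnje axkea ycljj odss lklk blac fxwxd hpfw zgzam wmxyq hhpt fwf wpv bwc kvoye ecadr
Hunk 7: at line 8 remove [wmxyq] add [mtlcv,awjbh] -> 17 lines: drnje axkea ycljj odss lklk blac fxwxd hpfw zgzam mtlcv awjbh hhpt fwf wpv bwc kvoye ecadr
Final line count: 17

Answer: 17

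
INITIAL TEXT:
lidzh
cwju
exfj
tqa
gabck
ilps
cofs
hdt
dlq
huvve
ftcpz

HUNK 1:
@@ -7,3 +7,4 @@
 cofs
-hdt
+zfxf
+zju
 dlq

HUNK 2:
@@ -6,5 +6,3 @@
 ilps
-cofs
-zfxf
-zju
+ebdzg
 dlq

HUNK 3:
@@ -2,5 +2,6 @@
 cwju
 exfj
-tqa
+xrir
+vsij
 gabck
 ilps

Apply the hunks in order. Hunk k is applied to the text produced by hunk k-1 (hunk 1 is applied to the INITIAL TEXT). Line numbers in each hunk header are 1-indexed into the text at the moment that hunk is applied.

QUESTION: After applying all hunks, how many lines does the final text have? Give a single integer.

Hunk 1: at line 7 remove [hdt] add [zfxf,zju] -> 12 lines: lidzh cwju exfj tqa gabck ilps cofs zfxf zju dlq huvve ftcpz
Hunk 2: at line 6 remove [cofs,zfxf,zju] add [ebdzg] -> 10 lines: lidzh cwju exfj tqa gabck ilps ebdzg dlq huvve ftcpz
Hunk 3: at line 2 remove [tqa] add [xrir,vsij] -> 11 lines: lidzh cwju exfj xrir vsij gabck ilps ebdzg dlq huvve ftcpz
Final line count: 11

Answer: 11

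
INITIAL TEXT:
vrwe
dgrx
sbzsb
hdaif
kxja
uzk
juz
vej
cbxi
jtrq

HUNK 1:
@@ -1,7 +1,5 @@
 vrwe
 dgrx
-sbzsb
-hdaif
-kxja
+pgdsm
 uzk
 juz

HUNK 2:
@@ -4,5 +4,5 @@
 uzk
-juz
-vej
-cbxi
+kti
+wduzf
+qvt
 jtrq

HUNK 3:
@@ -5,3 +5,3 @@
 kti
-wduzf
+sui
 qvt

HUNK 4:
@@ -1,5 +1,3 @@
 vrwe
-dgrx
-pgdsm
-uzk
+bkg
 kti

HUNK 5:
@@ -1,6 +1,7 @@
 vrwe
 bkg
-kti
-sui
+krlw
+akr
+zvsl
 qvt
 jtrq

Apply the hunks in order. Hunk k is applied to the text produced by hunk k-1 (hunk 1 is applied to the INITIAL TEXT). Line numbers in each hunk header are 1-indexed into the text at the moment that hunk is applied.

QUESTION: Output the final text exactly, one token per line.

Hunk 1: at line 1 remove [sbzsb,hdaif,kxja] add [pgdsm] -> 8 lines: vrwe dgrx pgdsm uzk juz vej cbxi jtrq
Hunk 2: at line 4 remove [juz,vej,cbxi] add [kti,wduzf,qvt] -> 8 lines: vrwe dgrx pgdsm uzk kti wduzf qvt jtrq
Hunk 3: at line 5 remove [wduzf] add [sui] -> 8 lines: vrwe dgrx pgdsm uzk kti sui qvt jtrq
Hunk 4: at line 1 remove [dgrx,pgdsm,uzk] add [bkg] -> 6 lines: vrwe bkg kti sui qvt jtrq
Hunk 5: at line 1 remove [kti,sui] add [krlw,akr,zvsl] -> 7 lines: vrwe bkg krlw akr zvsl qvt jtrq

Answer: vrwe
bkg
krlw
akr
zvsl
qvt
jtrq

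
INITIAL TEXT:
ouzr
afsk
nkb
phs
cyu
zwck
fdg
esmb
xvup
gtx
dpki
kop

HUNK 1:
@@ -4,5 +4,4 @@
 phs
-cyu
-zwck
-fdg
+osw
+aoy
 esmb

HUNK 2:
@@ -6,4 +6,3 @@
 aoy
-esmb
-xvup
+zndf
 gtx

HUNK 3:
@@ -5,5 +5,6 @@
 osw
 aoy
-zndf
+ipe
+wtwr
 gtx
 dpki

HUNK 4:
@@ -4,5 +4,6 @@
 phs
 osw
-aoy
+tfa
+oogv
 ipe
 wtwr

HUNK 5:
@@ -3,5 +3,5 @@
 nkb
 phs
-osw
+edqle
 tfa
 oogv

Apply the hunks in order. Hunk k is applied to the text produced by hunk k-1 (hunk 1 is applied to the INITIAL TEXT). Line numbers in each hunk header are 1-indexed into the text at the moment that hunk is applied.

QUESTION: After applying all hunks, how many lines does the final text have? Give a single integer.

Answer: 12

Derivation:
Hunk 1: at line 4 remove [cyu,zwck,fdg] add [osw,aoy] -> 11 lines: ouzr afsk nkb phs osw aoy esmb xvup gtx dpki kop
Hunk 2: at line 6 remove [esmb,xvup] add [zndf] -> 10 lines: ouzr afsk nkb phs osw aoy zndf gtx dpki kop
Hunk 3: at line 5 remove [zndf] add [ipe,wtwr] -> 11 lines: ouzr afsk nkb phs osw aoy ipe wtwr gtx dpki kop
Hunk 4: at line 4 remove [aoy] add [tfa,oogv] -> 12 lines: ouzr afsk nkb phs osw tfa oogv ipe wtwr gtx dpki kop
Hunk 5: at line 3 remove [osw] add [edqle] -> 12 lines: ouzr afsk nkb phs edqle tfa oogv ipe wtwr gtx dpki kop
Final line count: 12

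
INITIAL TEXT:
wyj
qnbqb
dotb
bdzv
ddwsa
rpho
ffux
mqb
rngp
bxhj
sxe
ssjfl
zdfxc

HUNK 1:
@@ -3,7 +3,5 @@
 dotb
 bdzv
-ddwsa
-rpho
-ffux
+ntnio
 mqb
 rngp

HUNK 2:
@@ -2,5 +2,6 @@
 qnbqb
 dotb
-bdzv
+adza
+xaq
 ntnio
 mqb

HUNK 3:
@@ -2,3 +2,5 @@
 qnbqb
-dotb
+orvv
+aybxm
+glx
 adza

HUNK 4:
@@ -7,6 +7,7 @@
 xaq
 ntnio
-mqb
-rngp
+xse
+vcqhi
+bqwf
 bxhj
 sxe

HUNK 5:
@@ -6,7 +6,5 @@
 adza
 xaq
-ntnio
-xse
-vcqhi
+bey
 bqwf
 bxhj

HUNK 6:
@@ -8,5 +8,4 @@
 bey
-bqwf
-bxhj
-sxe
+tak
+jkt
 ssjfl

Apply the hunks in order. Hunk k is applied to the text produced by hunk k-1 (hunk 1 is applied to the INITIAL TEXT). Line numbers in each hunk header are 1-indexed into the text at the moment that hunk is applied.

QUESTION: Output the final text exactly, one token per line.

Answer: wyj
qnbqb
orvv
aybxm
glx
adza
xaq
bey
tak
jkt
ssjfl
zdfxc

Derivation:
Hunk 1: at line 3 remove [ddwsa,rpho,ffux] add [ntnio] -> 11 lines: wyj qnbqb dotb bdzv ntnio mqb rngp bxhj sxe ssjfl zdfxc
Hunk 2: at line 2 remove [bdzv] add [adza,xaq] -> 12 lines: wyj qnbqb dotb adza xaq ntnio mqb rngp bxhj sxe ssjfl zdfxc
Hunk 3: at line 2 remove [dotb] add [orvv,aybxm,glx] -> 14 lines: wyj qnbqb orvv aybxm glx adza xaq ntnio mqb rngp bxhj sxe ssjfl zdfxc
Hunk 4: at line 7 remove [mqb,rngp] add [xse,vcqhi,bqwf] -> 15 lines: wyj qnbqb orvv aybxm glx adza xaq ntnio xse vcqhi bqwf bxhj sxe ssjfl zdfxc
Hunk 5: at line 6 remove [ntnio,xse,vcqhi] add [bey] -> 13 lines: wyj qnbqb orvv aybxm glx adza xaq bey bqwf bxhj sxe ssjfl zdfxc
Hunk 6: at line 8 remove [bqwf,bxhj,sxe] add [tak,jkt] -> 12 lines: wyj qnbqb orvv aybxm glx adza xaq bey tak jkt ssjfl zdfxc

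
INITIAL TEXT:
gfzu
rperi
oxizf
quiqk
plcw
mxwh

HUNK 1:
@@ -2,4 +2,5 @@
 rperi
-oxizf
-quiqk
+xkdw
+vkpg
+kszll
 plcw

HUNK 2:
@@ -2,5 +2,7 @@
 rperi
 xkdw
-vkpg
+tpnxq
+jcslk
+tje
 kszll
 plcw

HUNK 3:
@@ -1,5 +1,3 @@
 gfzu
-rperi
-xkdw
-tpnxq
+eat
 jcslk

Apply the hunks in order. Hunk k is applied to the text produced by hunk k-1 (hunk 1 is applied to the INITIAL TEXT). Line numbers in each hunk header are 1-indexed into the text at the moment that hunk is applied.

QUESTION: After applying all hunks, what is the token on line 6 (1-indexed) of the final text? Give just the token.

Hunk 1: at line 2 remove [oxizf,quiqk] add [xkdw,vkpg,kszll] -> 7 lines: gfzu rperi xkdw vkpg kszll plcw mxwh
Hunk 2: at line 2 remove [vkpg] add [tpnxq,jcslk,tje] -> 9 lines: gfzu rperi xkdw tpnxq jcslk tje kszll plcw mxwh
Hunk 3: at line 1 remove [rperi,xkdw,tpnxq] add [eat] -> 7 lines: gfzu eat jcslk tje kszll plcw mxwh
Final line 6: plcw

Answer: plcw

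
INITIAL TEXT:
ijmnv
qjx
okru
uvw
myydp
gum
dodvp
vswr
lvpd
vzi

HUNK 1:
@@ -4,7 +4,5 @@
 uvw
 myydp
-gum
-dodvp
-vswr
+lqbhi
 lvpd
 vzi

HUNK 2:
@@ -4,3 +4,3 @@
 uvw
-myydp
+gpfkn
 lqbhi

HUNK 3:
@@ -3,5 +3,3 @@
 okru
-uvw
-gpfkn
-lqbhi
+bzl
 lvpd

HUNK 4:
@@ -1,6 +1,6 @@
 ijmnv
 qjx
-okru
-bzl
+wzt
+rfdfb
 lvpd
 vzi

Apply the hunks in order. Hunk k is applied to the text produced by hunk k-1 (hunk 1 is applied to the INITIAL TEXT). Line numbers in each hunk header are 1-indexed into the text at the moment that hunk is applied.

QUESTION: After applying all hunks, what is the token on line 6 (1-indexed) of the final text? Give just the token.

Hunk 1: at line 4 remove [gum,dodvp,vswr] add [lqbhi] -> 8 lines: ijmnv qjx okru uvw myydp lqbhi lvpd vzi
Hunk 2: at line 4 remove [myydp] add [gpfkn] -> 8 lines: ijmnv qjx okru uvw gpfkn lqbhi lvpd vzi
Hunk 3: at line 3 remove [uvw,gpfkn,lqbhi] add [bzl] -> 6 lines: ijmnv qjx okru bzl lvpd vzi
Hunk 4: at line 1 remove [okru,bzl] add [wzt,rfdfb] -> 6 lines: ijmnv qjx wzt rfdfb lvpd vzi
Final line 6: vzi

Answer: vzi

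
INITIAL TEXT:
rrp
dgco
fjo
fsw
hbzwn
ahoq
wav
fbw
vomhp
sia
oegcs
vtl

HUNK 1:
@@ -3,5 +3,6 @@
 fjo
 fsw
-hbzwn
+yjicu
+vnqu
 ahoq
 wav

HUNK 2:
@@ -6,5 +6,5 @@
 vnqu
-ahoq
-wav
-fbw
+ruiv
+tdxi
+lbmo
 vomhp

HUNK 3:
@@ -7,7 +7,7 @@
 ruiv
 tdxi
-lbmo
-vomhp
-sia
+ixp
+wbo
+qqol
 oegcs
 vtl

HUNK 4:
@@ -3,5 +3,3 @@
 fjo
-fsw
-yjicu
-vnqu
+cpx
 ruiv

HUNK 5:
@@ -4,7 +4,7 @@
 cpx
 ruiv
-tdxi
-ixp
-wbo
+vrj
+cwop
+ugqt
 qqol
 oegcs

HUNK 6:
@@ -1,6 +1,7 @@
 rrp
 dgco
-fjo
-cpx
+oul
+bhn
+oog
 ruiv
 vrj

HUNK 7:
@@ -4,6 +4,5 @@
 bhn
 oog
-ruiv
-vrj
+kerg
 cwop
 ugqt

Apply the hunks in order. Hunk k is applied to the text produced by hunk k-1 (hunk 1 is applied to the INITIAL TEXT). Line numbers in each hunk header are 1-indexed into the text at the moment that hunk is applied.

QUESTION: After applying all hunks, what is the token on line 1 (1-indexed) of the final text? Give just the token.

Answer: rrp

Derivation:
Hunk 1: at line 3 remove [hbzwn] add [yjicu,vnqu] -> 13 lines: rrp dgco fjo fsw yjicu vnqu ahoq wav fbw vomhp sia oegcs vtl
Hunk 2: at line 6 remove [ahoq,wav,fbw] add [ruiv,tdxi,lbmo] -> 13 lines: rrp dgco fjo fsw yjicu vnqu ruiv tdxi lbmo vomhp sia oegcs vtl
Hunk 3: at line 7 remove [lbmo,vomhp,sia] add [ixp,wbo,qqol] -> 13 lines: rrp dgco fjo fsw yjicu vnqu ruiv tdxi ixp wbo qqol oegcs vtl
Hunk 4: at line 3 remove [fsw,yjicu,vnqu] add [cpx] -> 11 lines: rrp dgco fjo cpx ruiv tdxi ixp wbo qqol oegcs vtl
Hunk 5: at line 4 remove [tdxi,ixp,wbo] add [vrj,cwop,ugqt] -> 11 lines: rrp dgco fjo cpx ruiv vrj cwop ugqt qqol oegcs vtl
Hunk 6: at line 1 remove [fjo,cpx] add [oul,bhn,oog] -> 12 lines: rrp dgco oul bhn oog ruiv vrj cwop ugqt qqol oegcs vtl
Hunk 7: at line 4 remove [ruiv,vrj] add [kerg] -> 11 lines: rrp dgco oul bhn oog kerg cwop ugqt qqol oegcs vtl
Final line 1: rrp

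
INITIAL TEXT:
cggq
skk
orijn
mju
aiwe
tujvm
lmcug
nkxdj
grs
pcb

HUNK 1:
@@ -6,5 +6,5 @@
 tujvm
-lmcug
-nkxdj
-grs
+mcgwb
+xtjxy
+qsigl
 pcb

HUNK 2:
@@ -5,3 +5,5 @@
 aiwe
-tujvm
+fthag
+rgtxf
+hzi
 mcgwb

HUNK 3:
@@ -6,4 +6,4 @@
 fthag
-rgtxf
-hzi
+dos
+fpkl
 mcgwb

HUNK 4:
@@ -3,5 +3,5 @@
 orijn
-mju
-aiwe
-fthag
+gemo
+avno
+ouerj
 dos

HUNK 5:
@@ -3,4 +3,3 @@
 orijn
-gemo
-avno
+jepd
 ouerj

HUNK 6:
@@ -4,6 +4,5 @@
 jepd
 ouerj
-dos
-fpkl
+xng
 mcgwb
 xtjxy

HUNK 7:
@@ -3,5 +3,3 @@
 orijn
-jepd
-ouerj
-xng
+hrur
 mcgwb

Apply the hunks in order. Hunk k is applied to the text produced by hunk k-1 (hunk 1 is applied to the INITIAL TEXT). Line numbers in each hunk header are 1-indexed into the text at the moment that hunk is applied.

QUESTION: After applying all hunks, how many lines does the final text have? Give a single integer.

Hunk 1: at line 6 remove [lmcug,nkxdj,grs] add [mcgwb,xtjxy,qsigl] -> 10 lines: cggq skk orijn mju aiwe tujvm mcgwb xtjxy qsigl pcb
Hunk 2: at line 5 remove [tujvm] add [fthag,rgtxf,hzi] -> 12 lines: cggq skk orijn mju aiwe fthag rgtxf hzi mcgwb xtjxy qsigl pcb
Hunk 3: at line 6 remove [rgtxf,hzi] add [dos,fpkl] -> 12 lines: cggq skk orijn mju aiwe fthag dos fpkl mcgwb xtjxy qsigl pcb
Hunk 4: at line 3 remove [mju,aiwe,fthag] add [gemo,avno,ouerj] -> 12 lines: cggq skk orijn gemo avno ouerj dos fpkl mcgwb xtjxy qsigl pcb
Hunk 5: at line 3 remove [gemo,avno] add [jepd] -> 11 lines: cggq skk orijn jepd ouerj dos fpkl mcgwb xtjxy qsigl pcb
Hunk 6: at line 4 remove [dos,fpkl] add [xng] -> 10 lines: cggq skk orijn jepd ouerj xng mcgwb xtjxy qsigl pcb
Hunk 7: at line 3 remove [jepd,ouerj,xng] add [hrur] -> 8 lines: cggq skk orijn hrur mcgwb xtjxy qsigl pcb
Final line count: 8

Answer: 8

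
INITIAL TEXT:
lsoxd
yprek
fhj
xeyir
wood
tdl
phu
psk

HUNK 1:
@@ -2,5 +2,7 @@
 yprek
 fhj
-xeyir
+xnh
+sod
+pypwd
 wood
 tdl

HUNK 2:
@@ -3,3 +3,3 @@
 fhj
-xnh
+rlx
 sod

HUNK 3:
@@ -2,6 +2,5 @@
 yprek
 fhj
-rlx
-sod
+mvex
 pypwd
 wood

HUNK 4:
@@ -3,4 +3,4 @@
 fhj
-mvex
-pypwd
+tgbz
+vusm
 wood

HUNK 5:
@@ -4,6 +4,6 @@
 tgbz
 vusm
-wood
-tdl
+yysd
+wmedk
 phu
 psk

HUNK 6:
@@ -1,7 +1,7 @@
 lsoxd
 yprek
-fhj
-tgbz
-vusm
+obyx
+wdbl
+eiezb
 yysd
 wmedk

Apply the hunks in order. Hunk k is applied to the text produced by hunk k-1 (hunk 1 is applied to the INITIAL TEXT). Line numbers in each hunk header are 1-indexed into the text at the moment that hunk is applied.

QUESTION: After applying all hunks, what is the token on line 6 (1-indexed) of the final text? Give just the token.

Answer: yysd

Derivation:
Hunk 1: at line 2 remove [xeyir] add [xnh,sod,pypwd] -> 10 lines: lsoxd yprek fhj xnh sod pypwd wood tdl phu psk
Hunk 2: at line 3 remove [xnh] add [rlx] -> 10 lines: lsoxd yprek fhj rlx sod pypwd wood tdl phu psk
Hunk 3: at line 2 remove [rlx,sod] add [mvex] -> 9 lines: lsoxd yprek fhj mvex pypwd wood tdl phu psk
Hunk 4: at line 3 remove [mvex,pypwd] add [tgbz,vusm] -> 9 lines: lsoxd yprek fhj tgbz vusm wood tdl phu psk
Hunk 5: at line 4 remove [wood,tdl] add [yysd,wmedk] -> 9 lines: lsoxd yprek fhj tgbz vusm yysd wmedk phu psk
Hunk 6: at line 1 remove [fhj,tgbz,vusm] add [obyx,wdbl,eiezb] -> 9 lines: lsoxd yprek obyx wdbl eiezb yysd wmedk phu psk
Final line 6: yysd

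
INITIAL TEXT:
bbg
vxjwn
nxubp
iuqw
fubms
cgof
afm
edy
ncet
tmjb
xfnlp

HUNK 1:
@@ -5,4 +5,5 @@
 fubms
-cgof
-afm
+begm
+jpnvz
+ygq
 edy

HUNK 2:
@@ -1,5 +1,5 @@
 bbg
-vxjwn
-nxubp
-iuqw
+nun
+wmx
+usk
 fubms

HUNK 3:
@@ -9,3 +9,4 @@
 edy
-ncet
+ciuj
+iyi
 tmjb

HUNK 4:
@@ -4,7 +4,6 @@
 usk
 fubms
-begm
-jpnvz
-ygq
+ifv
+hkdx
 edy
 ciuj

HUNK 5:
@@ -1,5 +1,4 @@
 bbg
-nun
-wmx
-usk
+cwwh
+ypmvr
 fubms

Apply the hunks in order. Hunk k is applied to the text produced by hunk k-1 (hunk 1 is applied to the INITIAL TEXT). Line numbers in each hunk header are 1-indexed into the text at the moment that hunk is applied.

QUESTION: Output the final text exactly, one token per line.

Hunk 1: at line 5 remove [cgof,afm] add [begm,jpnvz,ygq] -> 12 lines: bbg vxjwn nxubp iuqw fubms begm jpnvz ygq edy ncet tmjb xfnlp
Hunk 2: at line 1 remove [vxjwn,nxubp,iuqw] add [nun,wmx,usk] -> 12 lines: bbg nun wmx usk fubms begm jpnvz ygq edy ncet tmjb xfnlp
Hunk 3: at line 9 remove [ncet] add [ciuj,iyi] -> 13 lines: bbg nun wmx usk fubms begm jpnvz ygq edy ciuj iyi tmjb xfnlp
Hunk 4: at line 4 remove [begm,jpnvz,ygq] add [ifv,hkdx] -> 12 lines: bbg nun wmx usk fubms ifv hkdx edy ciuj iyi tmjb xfnlp
Hunk 5: at line 1 remove [nun,wmx,usk] add [cwwh,ypmvr] -> 11 lines: bbg cwwh ypmvr fubms ifv hkdx edy ciuj iyi tmjb xfnlp

Answer: bbg
cwwh
ypmvr
fubms
ifv
hkdx
edy
ciuj
iyi
tmjb
xfnlp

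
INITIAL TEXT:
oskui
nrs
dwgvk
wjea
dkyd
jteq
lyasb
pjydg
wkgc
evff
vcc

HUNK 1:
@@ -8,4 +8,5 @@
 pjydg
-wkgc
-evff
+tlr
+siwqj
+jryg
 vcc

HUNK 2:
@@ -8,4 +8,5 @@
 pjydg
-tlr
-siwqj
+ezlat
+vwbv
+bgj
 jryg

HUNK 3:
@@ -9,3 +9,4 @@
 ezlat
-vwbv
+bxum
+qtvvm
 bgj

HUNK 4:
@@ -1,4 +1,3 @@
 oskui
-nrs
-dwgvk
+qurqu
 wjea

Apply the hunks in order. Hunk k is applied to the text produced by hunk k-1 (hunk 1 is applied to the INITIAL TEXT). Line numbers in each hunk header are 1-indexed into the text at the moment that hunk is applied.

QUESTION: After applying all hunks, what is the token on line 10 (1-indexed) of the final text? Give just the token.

Hunk 1: at line 8 remove [wkgc,evff] add [tlr,siwqj,jryg] -> 12 lines: oskui nrs dwgvk wjea dkyd jteq lyasb pjydg tlr siwqj jryg vcc
Hunk 2: at line 8 remove [tlr,siwqj] add [ezlat,vwbv,bgj] -> 13 lines: oskui nrs dwgvk wjea dkyd jteq lyasb pjydg ezlat vwbv bgj jryg vcc
Hunk 3: at line 9 remove [vwbv] add [bxum,qtvvm] -> 14 lines: oskui nrs dwgvk wjea dkyd jteq lyasb pjydg ezlat bxum qtvvm bgj jryg vcc
Hunk 4: at line 1 remove [nrs,dwgvk] add [qurqu] -> 13 lines: oskui qurqu wjea dkyd jteq lyasb pjydg ezlat bxum qtvvm bgj jryg vcc
Final line 10: qtvvm

Answer: qtvvm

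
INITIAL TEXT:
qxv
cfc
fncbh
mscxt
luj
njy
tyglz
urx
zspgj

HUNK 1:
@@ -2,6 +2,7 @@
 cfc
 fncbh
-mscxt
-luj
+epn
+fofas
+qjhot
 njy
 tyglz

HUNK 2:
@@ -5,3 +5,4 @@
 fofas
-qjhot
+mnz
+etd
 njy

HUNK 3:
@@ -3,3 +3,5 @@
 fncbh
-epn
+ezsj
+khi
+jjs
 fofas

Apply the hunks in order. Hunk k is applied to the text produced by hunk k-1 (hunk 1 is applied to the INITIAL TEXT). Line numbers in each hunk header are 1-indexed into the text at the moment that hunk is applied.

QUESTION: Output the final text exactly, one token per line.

Answer: qxv
cfc
fncbh
ezsj
khi
jjs
fofas
mnz
etd
njy
tyglz
urx
zspgj

Derivation:
Hunk 1: at line 2 remove [mscxt,luj] add [epn,fofas,qjhot] -> 10 lines: qxv cfc fncbh epn fofas qjhot njy tyglz urx zspgj
Hunk 2: at line 5 remove [qjhot] add [mnz,etd] -> 11 lines: qxv cfc fncbh epn fofas mnz etd njy tyglz urx zspgj
Hunk 3: at line 3 remove [epn] add [ezsj,khi,jjs] -> 13 lines: qxv cfc fncbh ezsj khi jjs fofas mnz etd njy tyglz urx zspgj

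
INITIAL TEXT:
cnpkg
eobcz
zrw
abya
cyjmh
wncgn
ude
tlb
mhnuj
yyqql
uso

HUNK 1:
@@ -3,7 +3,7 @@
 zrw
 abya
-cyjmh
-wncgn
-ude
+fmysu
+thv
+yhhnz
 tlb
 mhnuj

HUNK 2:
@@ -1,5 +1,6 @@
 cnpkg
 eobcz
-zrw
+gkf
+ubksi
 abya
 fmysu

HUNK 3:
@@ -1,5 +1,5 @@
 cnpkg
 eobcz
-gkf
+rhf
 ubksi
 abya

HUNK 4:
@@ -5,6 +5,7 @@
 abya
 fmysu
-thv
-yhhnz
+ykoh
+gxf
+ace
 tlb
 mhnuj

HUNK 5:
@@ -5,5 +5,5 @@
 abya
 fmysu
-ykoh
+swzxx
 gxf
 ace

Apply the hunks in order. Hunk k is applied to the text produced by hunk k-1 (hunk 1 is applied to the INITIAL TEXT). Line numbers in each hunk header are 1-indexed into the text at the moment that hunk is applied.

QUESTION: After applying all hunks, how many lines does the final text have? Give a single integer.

Hunk 1: at line 3 remove [cyjmh,wncgn,ude] add [fmysu,thv,yhhnz] -> 11 lines: cnpkg eobcz zrw abya fmysu thv yhhnz tlb mhnuj yyqql uso
Hunk 2: at line 1 remove [zrw] add [gkf,ubksi] -> 12 lines: cnpkg eobcz gkf ubksi abya fmysu thv yhhnz tlb mhnuj yyqql uso
Hunk 3: at line 1 remove [gkf] add [rhf] -> 12 lines: cnpkg eobcz rhf ubksi abya fmysu thv yhhnz tlb mhnuj yyqql uso
Hunk 4: at line 5 remove [thv,yhhnz] add [ykoh,gxf,ace] -> 13 lines: cnpkg eobcz rhf ubksi abya fmysu ykoh gxf ace tlb mhnuj yyqql uso
Hunk 5: at line 5 remove [ykoh] add [swzxx] -> 13 lines: cnpkg eobcz rhf ubksi abya fmysu swzxx gxf ace tlb mhnuj yyqql uso
Final line count: 13

Answer: 13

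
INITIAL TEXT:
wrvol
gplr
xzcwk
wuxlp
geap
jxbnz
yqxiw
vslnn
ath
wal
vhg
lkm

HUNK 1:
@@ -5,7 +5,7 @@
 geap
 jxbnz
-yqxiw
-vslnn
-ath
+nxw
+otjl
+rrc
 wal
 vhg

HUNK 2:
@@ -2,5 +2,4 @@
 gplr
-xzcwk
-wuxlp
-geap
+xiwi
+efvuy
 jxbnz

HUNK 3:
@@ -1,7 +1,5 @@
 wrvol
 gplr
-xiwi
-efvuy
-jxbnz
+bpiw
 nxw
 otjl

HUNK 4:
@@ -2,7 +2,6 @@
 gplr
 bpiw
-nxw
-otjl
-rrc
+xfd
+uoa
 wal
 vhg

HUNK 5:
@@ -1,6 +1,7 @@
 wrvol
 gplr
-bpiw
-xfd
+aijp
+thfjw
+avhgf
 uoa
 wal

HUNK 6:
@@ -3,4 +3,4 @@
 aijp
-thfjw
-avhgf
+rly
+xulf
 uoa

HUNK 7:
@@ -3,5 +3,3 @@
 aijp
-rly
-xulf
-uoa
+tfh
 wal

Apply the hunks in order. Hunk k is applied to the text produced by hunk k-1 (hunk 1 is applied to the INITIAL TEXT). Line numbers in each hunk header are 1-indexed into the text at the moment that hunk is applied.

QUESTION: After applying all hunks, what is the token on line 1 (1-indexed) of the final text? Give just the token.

Answer: wrvol

Derivation:
Hunk 1: at line 5 remove [yqxiw,vslnn,ath] add [nxw,otjl,rrc] -> 12 lines: wrvol gplr xzcwk wuxlp geap jxbnz nxw otjl rrc wal vhg lkm
Hunk 2: at line 2 remove [xzcwk,wuxlp,geap] add [xiwi,efvuy] -> 11 lines: wrvol gplr xiwi efvuy jxbnz nxw otjl rrc wal vhg lkm
Hunk 3: at line 1 remove [xiwi,efvuy,jxbnz] add [bpiw] -> 9 lines: wrvol gplr bpiw nxw otjl rrc wal vhg lkm
Hunk 4: at line 2 remove [nxw,otjl,rrc] add [xfd,uoa] -> 8 lines: wrvol gplr bpiw xfd uoa wal vhg lkm
Hunk 5: at line 1 remove [bpiw,xfd] add [aijp,thfjw,avhgf] -> 9 lines: wrvol gplr aijp thfjw avhgf uoa wal vhg lkm
Hunk 6: at line 3 remove [thfjw,avhgf] add [rly,xulf] -> 9 lines: wrvol gplr aijp rly xulf uoa wal vhg lkm
Hunk 7: at line 3 remove [rly,xulf,uoa] add [tfh] -> 7 lines: wrvol gplr aijp tfh wal vhg lkm
Final line 1: wrvol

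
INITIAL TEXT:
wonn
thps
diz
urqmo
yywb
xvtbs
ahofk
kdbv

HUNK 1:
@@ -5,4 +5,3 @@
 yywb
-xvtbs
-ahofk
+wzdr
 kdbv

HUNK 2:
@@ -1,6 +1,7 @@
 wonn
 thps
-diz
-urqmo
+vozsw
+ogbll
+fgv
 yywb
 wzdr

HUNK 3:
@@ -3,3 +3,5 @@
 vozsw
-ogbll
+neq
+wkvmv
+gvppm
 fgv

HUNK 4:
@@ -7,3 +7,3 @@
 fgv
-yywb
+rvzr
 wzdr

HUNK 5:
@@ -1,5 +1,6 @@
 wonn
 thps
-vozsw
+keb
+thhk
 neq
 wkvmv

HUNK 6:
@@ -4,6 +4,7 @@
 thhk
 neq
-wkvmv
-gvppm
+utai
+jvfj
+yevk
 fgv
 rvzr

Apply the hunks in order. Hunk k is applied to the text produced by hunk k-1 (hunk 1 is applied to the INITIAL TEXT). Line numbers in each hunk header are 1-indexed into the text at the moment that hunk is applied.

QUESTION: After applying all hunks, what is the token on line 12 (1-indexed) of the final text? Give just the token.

Answer: kdbv

Derivation:
Hunk 1: at line 5 remove [xvtbs,ahofk] add [wzdr] -> 7 lines: wonn thps diz urqmo yywb wzdr kdbv
Hunk 2: at line 1 remove [diz,urqmo] add [vozsw,ogbll,fgv] -> 8 lines: wonn thps vozsw ogbll fgv yywb wzdr kdbv
Hunk 3: at line 3 remove [ogbll] add [neq,wkvmv,gvppm] -> 10 lines: wonn thps vozsw neq wkvmv gvppm fgv yywb wzdr kdbv
Hunk 4: at line 7 remove [yywb] add [rvzr] -> 10 lines: wonn thps vozsw neq wkvmv gvppm fgv rvzr wzdr kdbv
Hunk 5: at line 1 remove [vozsw] add [keb,thhk] -> 11 lines: wonn thps keb thhk neq wkvmv gvppm fgv rvzr wzdr kdbv
Hunk 6: at line 4 remove [wkvmv,gvppm] add [utai,jvfj,yevk] -> 12 lines: wonn thps keb thhk neq utai jvfj yevk fgv rvzr wzdr kdbv
Final line 12: kdbv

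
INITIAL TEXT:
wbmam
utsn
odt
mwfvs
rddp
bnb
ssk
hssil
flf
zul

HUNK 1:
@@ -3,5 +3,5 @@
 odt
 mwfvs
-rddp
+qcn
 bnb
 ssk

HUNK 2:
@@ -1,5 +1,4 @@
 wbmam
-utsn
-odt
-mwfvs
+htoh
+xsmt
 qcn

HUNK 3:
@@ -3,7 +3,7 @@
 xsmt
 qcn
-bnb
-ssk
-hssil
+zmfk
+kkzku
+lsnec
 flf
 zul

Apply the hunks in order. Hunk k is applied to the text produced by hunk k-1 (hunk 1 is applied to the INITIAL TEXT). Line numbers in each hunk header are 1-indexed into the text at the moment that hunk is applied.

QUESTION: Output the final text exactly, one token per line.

Answer: wbmam
htoh
xsmt
qcn
zmfk
kkzku
lsnec
flf
zul

Derivation:
Hunk 1: at line 3 remove [rddp] add [qcn] -> 10 lines: wbmam utsn odt mwfvs qcn bnb ssk hssil flf zul
Hunk 2: at line 1 remove [utsn,odt,mwfvs] add [htoh,xsmt] -> 9 lines: wbmam htoh xsmt qcn bnb ssk hssil flf zul
Hunk 3: at line 3 remove [bnb,ssk,hssil] add [zmfk,kkzku,lsnec] -> 9 lines: wbmam htoh xsmt qcn zmfk kkzku lsnec flf zul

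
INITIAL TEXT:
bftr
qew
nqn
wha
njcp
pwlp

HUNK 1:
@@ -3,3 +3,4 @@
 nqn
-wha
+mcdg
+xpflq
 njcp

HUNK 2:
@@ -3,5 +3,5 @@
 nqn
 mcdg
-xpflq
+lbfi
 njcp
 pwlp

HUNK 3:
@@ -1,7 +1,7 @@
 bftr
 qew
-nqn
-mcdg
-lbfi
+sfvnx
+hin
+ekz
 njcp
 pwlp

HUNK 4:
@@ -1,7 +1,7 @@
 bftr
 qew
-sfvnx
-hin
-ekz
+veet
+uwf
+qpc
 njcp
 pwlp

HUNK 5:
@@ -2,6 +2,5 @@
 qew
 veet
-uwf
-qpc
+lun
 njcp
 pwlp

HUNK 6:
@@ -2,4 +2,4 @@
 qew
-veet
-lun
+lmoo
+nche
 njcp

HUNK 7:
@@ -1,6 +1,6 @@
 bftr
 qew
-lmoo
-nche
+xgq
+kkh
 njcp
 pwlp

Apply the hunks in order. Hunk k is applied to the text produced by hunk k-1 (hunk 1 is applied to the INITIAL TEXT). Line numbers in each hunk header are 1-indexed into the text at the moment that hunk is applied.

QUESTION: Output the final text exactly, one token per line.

Hunk 1: at line 3 remove [wha] add [mcdg,xpflq] -> 7 lines: bftr qew nqn mcdg xpflq njcp pwlp
Hunk 2: at line 3 remove [xpflq] add [lbfi] -> 7 lines: bftr qew nqn mcdg lbfi njcp pwlp
Hunk 3: at line 1 remove [nqn,mcdg,lbfi] add [sfvnx,hin,ekz] -> 7 lines: bftr qew sfvnx hin ekz njcp pwlp
Hunk 4: at line 1 remove [sfvnx,hin,ekz] add [veet,uwf,qpc] -> 7 lines: bftr qew veet uwf qpc njcp pwlp
Hunk 5: at line 2 remove [uwf,qpc] add [lun] -> 6 lines: bftr qew veet lun njcp pwlp
Hunk 6: at line 2 remove [veet,lun] add [lmoo,nche] -> 6 lines: bftr qew lmoo nche njcp pwlp
Hunk 7: at line 1 remove [lmoo,nche] add [xgq,kkh] -> 6 lines: bftr qew xgq kkh njcp pwlp

Answer: bftr
qew
xgq
kkh
njcp
pwlp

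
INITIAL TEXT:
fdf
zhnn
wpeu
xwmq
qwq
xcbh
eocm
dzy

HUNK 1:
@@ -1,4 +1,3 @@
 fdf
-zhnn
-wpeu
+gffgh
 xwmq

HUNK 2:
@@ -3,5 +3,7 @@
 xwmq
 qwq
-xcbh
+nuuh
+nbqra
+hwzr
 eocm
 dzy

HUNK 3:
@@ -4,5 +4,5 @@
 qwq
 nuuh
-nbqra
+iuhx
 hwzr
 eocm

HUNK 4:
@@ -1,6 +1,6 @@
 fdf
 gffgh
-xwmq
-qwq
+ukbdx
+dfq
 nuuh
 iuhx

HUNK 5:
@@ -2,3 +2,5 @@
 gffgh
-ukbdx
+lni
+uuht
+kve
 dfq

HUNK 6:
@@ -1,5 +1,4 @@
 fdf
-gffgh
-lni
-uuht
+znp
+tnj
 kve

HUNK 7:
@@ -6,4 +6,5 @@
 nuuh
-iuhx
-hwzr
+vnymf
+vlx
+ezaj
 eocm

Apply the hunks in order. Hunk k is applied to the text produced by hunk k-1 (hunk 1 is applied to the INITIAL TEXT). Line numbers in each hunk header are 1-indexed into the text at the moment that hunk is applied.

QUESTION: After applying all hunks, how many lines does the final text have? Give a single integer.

Hunk 1: at line 1 remove [zhnn,wpeu] add [gffgh] -> 7 lines: fdf gffgh xwmq qwq xcbh eocm dzy
Hunk 2: at line 3 remove [xcbh] add [nuuh,nbqra,hwzr] -> 9 lines: fdf gffgh xwmq qwq nuuh nbqra hwzr eocm dzy
Hunk 3: at line 4 remove [nbqra] add [iuhx] -> 9 lines: fdf gffgh xwmq qwq nuuh iuhx hwzr eocm dzy
Hunk 4: at line 1 remove [xwmq,qwq] add [ukbdx,dfq] -> 9 lines: fdf gffgh ukbdx dfq nuuh iuhx hwzr eocm dzy
Hunk 5: at line 2 remove [ukbdx] add [lni,uuht,kve] -> 11 lines: fdf gffgh lni uuht kve dfq nuuh iuhx hwzr eocm dzy
Hunk 6: at line 1 remove [gffgh,lni,uuht] add [znp,tnj] -> 10 lines: fdf znp tnj kve dfq nuuh iuhx hwzr eocm dzy
Hunk 7: at line 6 remove [iuhx,hwzr] add [vnymf,vlx,ezaj] -> 11 lines: fdf znp tnj kve dfq nuuh vnymf vlx ezaj eocm dzy
Final line count: 11

Answer: 11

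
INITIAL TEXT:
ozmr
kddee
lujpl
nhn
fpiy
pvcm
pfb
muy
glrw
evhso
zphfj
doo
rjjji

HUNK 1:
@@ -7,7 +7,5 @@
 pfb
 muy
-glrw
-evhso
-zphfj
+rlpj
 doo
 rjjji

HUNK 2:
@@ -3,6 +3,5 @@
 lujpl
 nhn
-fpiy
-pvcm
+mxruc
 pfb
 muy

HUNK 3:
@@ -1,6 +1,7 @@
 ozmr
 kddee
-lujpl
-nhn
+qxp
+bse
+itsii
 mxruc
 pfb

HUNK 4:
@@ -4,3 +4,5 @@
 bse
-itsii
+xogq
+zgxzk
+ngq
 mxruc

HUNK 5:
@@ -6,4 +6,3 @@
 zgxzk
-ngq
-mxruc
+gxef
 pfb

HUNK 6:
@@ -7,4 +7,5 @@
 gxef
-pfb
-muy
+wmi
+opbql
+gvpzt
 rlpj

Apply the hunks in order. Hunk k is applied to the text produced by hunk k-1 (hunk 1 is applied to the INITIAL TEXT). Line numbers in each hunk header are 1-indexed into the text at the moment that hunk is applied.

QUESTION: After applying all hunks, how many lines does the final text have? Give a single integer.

Hunk 1: at line 7 remove [glrw,evhso,zphfj] add [rlpj] -> 11 lines: ozmr kddee lujpl nhn fpiy pvcm pfb muy rlpj doo rjjji
Hunk 2: at line 3 remove [fpiy,pvcm] add [mxruc] -> 10 lines: ozmr kddee lujpl nhn mxruc pfb muy rlpj doo rjjji
Hunk 3: at line 1 remove [lujpl,nhn] add [qxp,bse,itsii] -> 11 lines: ozmr kddee qxp bse itsii mxruc pfb muy rlpj doo rjjji
Hunk 4: at line 4 remove [itsii] add [xogq,zgxzk,ngq] -> 13 lines: ozmr kddee qxp bse xogq zgxzk ngq mxruc pfb muy rlpj doo rjjji
Hunk 5: at line 6 remove [ngq,mxruc] add [gxef] -> 12 lines: ozmr kddee qxp bse xogq zgxzk gxef pfb muy rlpj doo rjjji
Hunk 6: at line 7 remove [pfb,muy] add [wmi,opbql,gvpzt] -> 13 lines: ozmr kddee qxp bse xogq zgxzk gxef wmi opbql gvpzt rlpj doo rjjji
Final line count: 13

Answer: 13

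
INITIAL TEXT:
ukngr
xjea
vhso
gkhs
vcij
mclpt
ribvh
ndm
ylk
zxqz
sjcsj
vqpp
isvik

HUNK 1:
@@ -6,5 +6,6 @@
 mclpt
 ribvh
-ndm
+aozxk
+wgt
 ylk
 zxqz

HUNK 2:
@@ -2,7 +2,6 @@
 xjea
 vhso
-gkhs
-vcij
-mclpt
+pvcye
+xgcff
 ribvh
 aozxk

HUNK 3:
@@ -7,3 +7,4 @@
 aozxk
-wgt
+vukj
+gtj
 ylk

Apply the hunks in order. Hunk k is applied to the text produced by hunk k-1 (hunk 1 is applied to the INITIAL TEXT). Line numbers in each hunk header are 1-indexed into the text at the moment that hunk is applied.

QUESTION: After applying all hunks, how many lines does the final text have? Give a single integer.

Answer: 14

Derivation:
Hunk 1: at line 6 remove [ndm] add [aozxk,wgt] -> 14 lines: ukngr xjea vhso gkhs vcij mclpt ribvh aozxk wgt ylk zxqz sjcsj vqpp isvik
Hunk 2: at line 2 remove [gkhs,vcij,mclpt] add [pvcye,xgcff] -> 13 lines: ukngr xjea vhso pvcye xgcff ribvh aozxk wgt ylk zxqz sjcsj vqpp isvik
Hunk 3: at line 7 remove [wgt] add [vukj,gtj] -> 14 lines: ukngr xjea vhso pvcye xgcff ribvh aozxk vukj gtj ylk zxqz sjcsj vqpp isvik
Final line count: 14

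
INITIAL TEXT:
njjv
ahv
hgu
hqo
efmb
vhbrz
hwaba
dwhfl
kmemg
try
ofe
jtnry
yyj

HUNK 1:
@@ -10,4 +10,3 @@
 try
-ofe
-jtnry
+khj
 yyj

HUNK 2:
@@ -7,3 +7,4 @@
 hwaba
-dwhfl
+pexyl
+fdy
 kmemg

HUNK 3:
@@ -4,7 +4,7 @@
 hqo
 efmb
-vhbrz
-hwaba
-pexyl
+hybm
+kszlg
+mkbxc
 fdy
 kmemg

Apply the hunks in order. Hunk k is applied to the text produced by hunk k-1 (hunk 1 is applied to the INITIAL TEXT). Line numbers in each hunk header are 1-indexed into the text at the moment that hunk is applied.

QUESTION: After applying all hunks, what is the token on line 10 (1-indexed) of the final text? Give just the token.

Hunk 1: at line 10 remove [ofe,jtnry] add [khj] -> 12 lines: njjv ahv hgu hqo efmb vhbrz hwaba dwhfl kmemg try khj yyj
Hunk 2: at line 7 remove [dwhfl] add [pexyl,fdy] -> 13 lines: njjv ahv hgu hqo efmb vhbrz hwaba pexyl fdy kmemg try khj yyj
Hunk 3: at line 4 remove [vhbrz,hwaba,pexyl] add [hybm,kszlg,mkbxc] -> 13 lines: njjv ahv hgu hqo efmb hybm kszlg mkbxc fdy kmemg try khj yyj
Final line 10: kmemg

Answer: kmemg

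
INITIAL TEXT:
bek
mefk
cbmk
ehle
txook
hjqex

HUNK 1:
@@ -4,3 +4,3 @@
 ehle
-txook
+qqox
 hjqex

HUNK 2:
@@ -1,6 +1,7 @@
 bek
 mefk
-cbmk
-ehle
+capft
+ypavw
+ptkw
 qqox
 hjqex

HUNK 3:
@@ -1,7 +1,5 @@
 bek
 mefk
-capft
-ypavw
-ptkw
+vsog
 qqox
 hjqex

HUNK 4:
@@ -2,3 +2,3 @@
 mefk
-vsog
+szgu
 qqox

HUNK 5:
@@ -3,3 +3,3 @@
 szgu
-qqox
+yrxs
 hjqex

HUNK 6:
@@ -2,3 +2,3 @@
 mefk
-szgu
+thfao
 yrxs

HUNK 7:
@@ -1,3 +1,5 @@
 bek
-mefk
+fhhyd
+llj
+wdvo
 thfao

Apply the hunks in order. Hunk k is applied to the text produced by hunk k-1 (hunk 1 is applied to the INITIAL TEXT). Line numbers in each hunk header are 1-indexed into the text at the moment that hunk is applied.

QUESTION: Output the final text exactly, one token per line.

Answer: bek
fhhyd
llj
wdvo
thfao
yrxs
hjqex

Derivation:
Hunk 1: at line 4 remove [txook] add [qqox] -> 6 lines: bek mefk cbmk ehle qqox hjqex
Hunk 2: at line 1 remove [cbmk,ehle] add [capft,ypavw,ptkw] -> 7 lines: bek mefk capft ypavw ptkw qqox hjqex
Hunk 3: at line 1 remove [capft,ypavw,ptkw] add [vsog] -> 5 lines: bek mefk vsog qqox hjqex
Hunk 4: at line 2 remove [vsog] add [szgu] -> 5 lines: bek mefk szgu qqox hjqex
Hunk 5: at line 3 remove [qqox] add [yrxs] -> 5 lines: bek mefk szgu yrxs hjqex
Hunk 6: at line 2 remove [szgu] add [thfao] -> 5 lines: bek mefk thfao yrxs hjqex
Hunk 7: at line 1 remove [mefk] add [fhhyd,llj,wdvo] -> 7 lines: bek fhhyd llj wdvo thfao yrxs hjqex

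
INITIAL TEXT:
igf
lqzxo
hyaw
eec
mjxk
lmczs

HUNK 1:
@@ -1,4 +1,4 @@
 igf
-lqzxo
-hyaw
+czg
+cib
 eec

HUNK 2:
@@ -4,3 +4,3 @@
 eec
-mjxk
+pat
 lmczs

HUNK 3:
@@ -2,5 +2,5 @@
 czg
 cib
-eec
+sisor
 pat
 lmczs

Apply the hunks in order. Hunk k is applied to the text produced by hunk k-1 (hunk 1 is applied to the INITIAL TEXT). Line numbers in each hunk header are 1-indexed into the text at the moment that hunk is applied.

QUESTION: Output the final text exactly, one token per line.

Answer: igf
czg
cib
sisor
pat
lmczs

Derivation:
Hunk 1: at line 1 remove [lqzxo,hyaw] add [czg,cib] -> 6 lines: igf czg cib eec mjxk lmczs
Hunk 2: at line 4 remove [mjxk] add [pat] -> 6 lines: igf czg cib eec pat lmczs
Hunk 3: at line 2 remove [eec] add [sisor] -> 6 lines: igf czg cib sisor pat lmczs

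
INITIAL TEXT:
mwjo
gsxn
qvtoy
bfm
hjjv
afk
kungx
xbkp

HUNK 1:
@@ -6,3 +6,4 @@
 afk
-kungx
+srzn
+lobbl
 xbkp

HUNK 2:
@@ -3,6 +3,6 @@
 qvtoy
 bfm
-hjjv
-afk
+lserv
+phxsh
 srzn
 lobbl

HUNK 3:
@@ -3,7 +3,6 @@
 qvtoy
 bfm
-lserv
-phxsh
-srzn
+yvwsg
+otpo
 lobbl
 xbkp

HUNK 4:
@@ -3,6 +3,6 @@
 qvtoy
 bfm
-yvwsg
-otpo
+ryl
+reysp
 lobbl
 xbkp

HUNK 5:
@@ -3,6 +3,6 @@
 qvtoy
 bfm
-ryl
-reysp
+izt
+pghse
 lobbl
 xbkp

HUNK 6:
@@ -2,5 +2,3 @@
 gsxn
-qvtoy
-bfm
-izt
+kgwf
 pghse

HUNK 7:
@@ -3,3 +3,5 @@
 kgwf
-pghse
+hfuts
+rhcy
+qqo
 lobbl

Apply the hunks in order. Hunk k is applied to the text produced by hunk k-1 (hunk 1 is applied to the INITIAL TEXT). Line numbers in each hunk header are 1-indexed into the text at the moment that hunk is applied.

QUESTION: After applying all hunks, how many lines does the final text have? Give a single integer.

Answer: 8

Derivation:
Hunk 1: at line 6 remove [kungx] add [srzn,lobbl] -> 9 lines: mwjo gsxn qvtoy bfm hjjv afk srzn lobbl xbkp
Hunk 2: at line 3 remove [hjjv,afk] add [lserv,phxsh] -> 9 lines: mwjo gsxn qvtoy bfm lserv phxsh srzn lobbl xbkp
Hunk 3: at line 3 remove [lserv,phxsh,srzn] add [yvwsg,otpo] -> 8 lines: mwjo gsxn qvtoy bfm yvwsg otpo lobbl xbkp
Hunk 4: at line 3 remove [yvwsg,otpo] add [ryl,reysp] -> 8 lines: mwjo gsxn qvtoy bfm ryl reysp lobbl xbkp
Hunk 5: at line 3 remove [ryl,reysp] add [izt,pghse] -> 8 lines: mwjo gsxn qvtoy bfm izt pghse lobbl xbkp
Hunk 6: at line 2 remove [qvtoy,bfm,izt] add [kgwf] -> 6 lines: mwjo gsxn kgwf pghse lobbl xbkp
Hunk 7: at line 3 remove [pghse] add [hfuts,rhcy,qqo] -> 8 lines: mwjo gsxn kgwf hfuts rhcy qqo lobbl xbkp
Final line count: 8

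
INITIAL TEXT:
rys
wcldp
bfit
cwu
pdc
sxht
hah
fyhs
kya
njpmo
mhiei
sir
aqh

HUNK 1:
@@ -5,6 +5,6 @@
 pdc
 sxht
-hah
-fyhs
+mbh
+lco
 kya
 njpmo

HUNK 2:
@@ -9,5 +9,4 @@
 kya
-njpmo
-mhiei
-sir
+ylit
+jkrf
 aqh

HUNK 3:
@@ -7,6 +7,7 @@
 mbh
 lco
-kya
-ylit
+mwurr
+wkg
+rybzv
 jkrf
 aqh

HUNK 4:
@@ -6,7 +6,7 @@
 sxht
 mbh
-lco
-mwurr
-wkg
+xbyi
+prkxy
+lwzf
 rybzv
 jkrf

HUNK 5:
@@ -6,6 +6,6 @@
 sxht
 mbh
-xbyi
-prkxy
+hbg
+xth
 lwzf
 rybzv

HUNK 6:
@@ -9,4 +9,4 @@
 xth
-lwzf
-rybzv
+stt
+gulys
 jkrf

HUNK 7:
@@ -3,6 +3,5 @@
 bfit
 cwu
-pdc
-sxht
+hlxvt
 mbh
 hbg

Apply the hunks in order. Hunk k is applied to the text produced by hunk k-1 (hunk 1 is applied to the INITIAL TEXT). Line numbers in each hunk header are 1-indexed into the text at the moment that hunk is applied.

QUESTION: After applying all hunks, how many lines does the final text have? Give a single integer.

Answer: 12

Derivation:
Hunk 1: at line 5 remove [hah,fyhs] add [mbh,lco] -> 13 lines: rys wcldp bfit cwu pdc sxht mbh lco kya njpmo mhiei sir aqh
Hunk 2: at line 9 remove [njpmo,mhiei,sir] add [ylit,jkrf] -> 12 lines: rys wcldp bfit cwu pdc sxht mbh lco kya ylit jkrf aqh
Hunk 3: at line 7 remove [kya,ylit] add [mwurr,wkg,rybzv] -> 13 lines: rys wcldp bfit cwu pdc sxht mbh lco mwurr wkg rybzv jkrf aqh
Hunk 4: at line 6 remove [lco,mwurr,wkg] add [xbyi,prkxy,lwzf] -> 13 lines: rys wcldp bfit cwu pdc sxht mbh xbyi prkxy lwzf rybzv jkrf aqh
Hunk 5: at line 6 remove [xbyi,prkxy] add [hbg,xth] -> 13 lines: rys wcldp bfit cwu pdc sxht mbh hbg xth lwzf rybzv jkrf aqh
Hunk 6: at line 9 remove [lwzf,rybzv] add [stt,gulys] -> 13 lines: rys wcldp bfit cwu pdc sxht mbh hbg xth stt gulys jkrf aqh
Hunk 7: at line 3 remove [pdc,sxht] add [hlxvt] -> 12 lines: rys wcldp bfit cwu hlxvt mbh hbg xth stt gulys jkrf aqh
Final line count: 12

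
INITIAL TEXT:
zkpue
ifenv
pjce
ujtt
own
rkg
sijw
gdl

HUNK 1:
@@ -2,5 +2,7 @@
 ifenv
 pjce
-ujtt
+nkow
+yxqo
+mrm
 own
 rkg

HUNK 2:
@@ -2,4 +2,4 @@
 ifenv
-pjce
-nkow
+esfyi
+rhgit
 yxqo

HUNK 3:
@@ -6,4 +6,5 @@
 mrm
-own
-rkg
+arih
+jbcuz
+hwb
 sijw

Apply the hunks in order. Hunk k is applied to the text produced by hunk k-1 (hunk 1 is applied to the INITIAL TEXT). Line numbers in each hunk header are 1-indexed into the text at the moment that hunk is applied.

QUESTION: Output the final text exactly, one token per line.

Answer: zkpue
ifenv
esfyi
rhgit
yxqo
mrm
arih
jbcuz
hwb
sijw
gdl

Derivation:
Hunk 1: at line 2 remove [ujtt] add [nkow,yxqo,mrm] -> 10 lines: zkpue ifenv pjce nkow yxqo mrm own rkg sijw gdl
Hunk 2: at line 2 remove [pjce,nkow] add [esfyi,rhgit] -> 10 lines: zkpue ifenv esfyi rhgit yxqo mrm own rkg sijw gdl
Hunk 3: at line 6 remove [own,rkg] add [arih,jbcuz,hwb] -> 11 lines: zkpue ifenv esfyi rhgit yxqo mrm arih jbcuz hwb sijw gdl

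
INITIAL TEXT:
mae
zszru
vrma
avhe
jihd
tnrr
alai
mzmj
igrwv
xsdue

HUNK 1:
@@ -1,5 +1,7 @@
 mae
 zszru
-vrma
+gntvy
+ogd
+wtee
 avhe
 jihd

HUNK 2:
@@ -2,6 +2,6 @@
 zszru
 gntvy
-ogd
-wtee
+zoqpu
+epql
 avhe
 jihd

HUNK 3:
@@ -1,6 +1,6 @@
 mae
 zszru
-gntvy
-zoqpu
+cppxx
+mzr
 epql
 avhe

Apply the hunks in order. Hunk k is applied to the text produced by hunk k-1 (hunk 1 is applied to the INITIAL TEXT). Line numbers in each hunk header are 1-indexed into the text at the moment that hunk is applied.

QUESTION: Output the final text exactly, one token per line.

Answer: mae
zszru
cppxx
mzr
epql
avhe
jihd
tnrr
alai
mzmj
igrwv
xsdue

Derivation:
Hunk 1: at line 1 remove [vrma] add [gntvy,ogd,wtee] -> 12 lines: mae zszru gntvy ogd wtee avhe jihd tnrr alai mzmj igrwv xsdue
Hunk 2: at line 2 remove [ogd,wtee] add [zoqpu,epql] -> 12 lines: mae zszru gntvy zoqpu epql avhe jihd tnrr alai mzmj igrwv xsdue
Hunk 3: at line 1 remove [gntvy,zoqpu] add [cppxx,mzr] -> 12 lines: mae zszru cppxx mzr epql avhe jihd tnrr alai mzmj igrwv xsdue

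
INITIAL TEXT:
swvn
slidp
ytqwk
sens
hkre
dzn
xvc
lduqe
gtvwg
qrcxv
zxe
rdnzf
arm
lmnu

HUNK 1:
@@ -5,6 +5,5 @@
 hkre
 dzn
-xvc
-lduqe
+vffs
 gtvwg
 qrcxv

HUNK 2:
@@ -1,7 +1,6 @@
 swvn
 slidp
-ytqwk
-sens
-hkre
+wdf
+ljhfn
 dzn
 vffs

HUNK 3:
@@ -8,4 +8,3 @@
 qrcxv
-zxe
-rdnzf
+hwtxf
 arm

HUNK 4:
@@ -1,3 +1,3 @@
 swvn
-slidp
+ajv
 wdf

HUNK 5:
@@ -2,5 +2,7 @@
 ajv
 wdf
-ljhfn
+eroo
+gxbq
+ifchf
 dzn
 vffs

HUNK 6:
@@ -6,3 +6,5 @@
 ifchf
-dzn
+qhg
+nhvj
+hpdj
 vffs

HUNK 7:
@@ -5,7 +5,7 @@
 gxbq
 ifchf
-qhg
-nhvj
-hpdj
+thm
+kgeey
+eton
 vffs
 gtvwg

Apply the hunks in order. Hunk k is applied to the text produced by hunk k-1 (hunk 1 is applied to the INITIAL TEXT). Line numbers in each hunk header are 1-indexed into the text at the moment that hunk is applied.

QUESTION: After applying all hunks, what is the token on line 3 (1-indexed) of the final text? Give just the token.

Hunk 1: at line 5 remove [xvc,lduqe] add [vffs] -> 13 lines: swvn slidp ytqwk sens hkre dzn vffs gtvwg qrcxv zxe rdnzf arm lmnu
Hunk 2: at line 1 remove [ytqwk,sens,hkre] add [wdf,ljhfn] -> 12 lines: swvn slidp wdf ljhfn dzn vffs gtvwg qrcxv zxe rdnzf arm lmnu
Hunk 3: at line 8 remove [zxe,rdnzf] add [hwtxf] -> 11 lines: swvn slidp wdf ljhfn dzn vffs gtvwg qrcxv hwtxf arm lmnu
Hunk 4: at line 1 remove [slidp] add [ajv] -> 11 lines: swvn ajv wdf ljhfn dzn vffs gtvwg qrcxv hwtxf arm lmnu
Hunk 5: at line 2 remove [ljhfn] add [eroo,gxbq,ifchf] -> 13 lines: swvn ajv wdf eroo gxbq ifchf dzn vffs gtvwg qrcxv hwtxf arm lmnu
Hunk 6: at line 6 remove [dzn] add [qhg,nhvj,hpdj] -> 15 lines: swvn ajv wdf eroo gxbq ifchf qhg nhvj hpdj vffs gtvwg qrcxv hwtxf arm lmnu
Hunk 7: at line 5 remove [qhg,nhvj,hpdj] add [thm,kgeey,eton] -> 15 lines: swvn ajv wdf eroo gxbq ifchf thm kgeey eton vffs gtvwg qrcxv hwtxf arm lmnu
Final line 3: wdf

Answer: wdf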